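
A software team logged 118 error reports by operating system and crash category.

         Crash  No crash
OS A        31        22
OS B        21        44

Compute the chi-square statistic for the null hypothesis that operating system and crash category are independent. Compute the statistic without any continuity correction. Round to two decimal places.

Row totals: 53, 65. Column totals: 52, 66. Grand total N = 118.
Expected counts (row total × column total / N):
  OS A, Crash: 53×52/118 = 23.356
  OS A, No crash: 53×66/118 = 29.644
  OS B, Crash: 65×52/118 = 28.644
  OS B, No crash: 65×66/118 = 36.356
Contributions (O − E)²/E:
  (31 − 23.356)²/23.356 = 2.5017
  (22 − 29.644)²/29.644 = 1.9711
  (21 − 28.644)²/28.644 = 2.0399
  (44 − 36.356)²/36.356 = 1.6072
χ² = 2.5017 + 1.9711 + 2.0399 + 1.6072 = 8.12

8.12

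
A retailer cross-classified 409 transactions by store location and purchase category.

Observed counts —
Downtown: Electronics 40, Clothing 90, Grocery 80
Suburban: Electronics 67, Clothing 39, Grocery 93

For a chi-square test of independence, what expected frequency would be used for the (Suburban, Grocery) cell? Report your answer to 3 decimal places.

Row total (Suburban) = 199; column total (Grocery) = 173; grand total N = 409.
Expected count = (row total × column total) / N = 199 × 173 / 409 = 84.174.

84.174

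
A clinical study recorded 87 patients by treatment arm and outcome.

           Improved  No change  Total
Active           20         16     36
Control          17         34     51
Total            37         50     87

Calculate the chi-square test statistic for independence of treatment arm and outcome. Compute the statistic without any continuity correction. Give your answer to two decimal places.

Grand total N = 87.
Expected counts (row total × column total / N):
  Active, Improved: 36×37/87 = 15.310
  Active, No change: 36×50/87 = 20.690
  Control, Improved: 51×37/87 = 21.690
  Control, No change: 51×50/87 = 29.310
Contributions (O − E)²/E:
  (20 − 15.310)²/15.310 = 1.4367
  (16 − 20.690)²/20.690 = 1.0631
  (17 − 21.690)²/21.690 = 1.0141
  (34 − 29.310)²/29.310 = 0.7505
χ² = 1.4367 + 1.0631 + 1.0141 + 0.7505 = 4.26

4.26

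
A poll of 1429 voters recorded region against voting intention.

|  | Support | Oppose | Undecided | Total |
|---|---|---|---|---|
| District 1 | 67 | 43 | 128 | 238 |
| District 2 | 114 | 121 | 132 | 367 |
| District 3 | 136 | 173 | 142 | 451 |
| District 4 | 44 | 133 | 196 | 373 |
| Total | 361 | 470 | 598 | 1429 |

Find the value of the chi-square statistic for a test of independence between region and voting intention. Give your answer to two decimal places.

Grand total N = 1429.
Expected counts (row total × column total / N):
  District 1, Support: 238×361/1429 = 60.125
  District 1, Oppose: 238×470/1429 = 78.279
  District 1, Undecided: 238×598/1429 = 99.597
  District 2, Support: 367×361/1429 = 92.713
  District 2, Oppose: 367×470/1429 = 120.707
  District 2, Undecided: 367×598/1429 = 153.580
  District 3, Support: 451×361/1429 = 113.934
  District 3, Oppose: 451×470/1429 = 148.334
  District 3, Undecided: 451×598/1429 = 188.732
  District 4, Support: 373×361/1429 = 94.229
  District 4, Oppose: 373×470/1429 = 122.680
  District 4, Undecided: 373×598/1429 = 156.091
Contributions (O − E)²/E:
  (67 − 60.125)²/60.125 = 0.7861
  (43 − 78.279)²/78.279 = 15.8996
  (128 − 99.597)²/99.597 = 8.0999
  (114 − 92.713)²/92.713 = 4.8875
  (121 − 120.707)²/120.707 = 0.0007
  (132 − 153.580)²/153.580 = 3.0323
  (136 − 113.934)²/113.934 = 4.2736
  (173 − 148.334)²/148.334 = 4.1016
  (142 − 188.732)²/188.732 = 11.5713
  (44 − 94.229)²/94.229 = 26.7747
  (133 − 122.680)²/122.680 = 0.8681
  (196 − 156.091)²/156.091 = 10.2038
χ² = 0.7861 + 15.8996 + 8.0999 + 4.8875 + 0.0007 + 3.0323 + 4.2736 + 4.1016 + 11.5713 + 26.7747 + 0.8681 + 10.2038 = 90.50

90.50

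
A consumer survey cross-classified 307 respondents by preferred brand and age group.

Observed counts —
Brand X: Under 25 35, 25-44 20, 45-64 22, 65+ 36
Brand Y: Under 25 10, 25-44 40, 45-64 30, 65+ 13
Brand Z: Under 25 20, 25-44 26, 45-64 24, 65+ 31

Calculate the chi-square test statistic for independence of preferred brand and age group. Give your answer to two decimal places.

Row totals: 113, 93, 101. Column totals: 65, 86, 76, 80. Grand total N = 307.
Expected counts (row total × column total / N):
  Brand X, Under 25: 113×65/307 = 23.925
  Brand X, 25-44: 113×86/307 = 31.655
  Brand X, 45-64: 113×76/307 = 27.974
  Brand X, 65+: 113×80/307 = 29.446
  Brand Y, Under 25: 93×65/307 = 19.691
  Brand Y, 25-44: 93×86/307 = 26.052
  Brand Y, 45-64: 93×76/307 = 23.023
  Brand Y, 65+: 93×80/307 = 24.235
  Brand Z, Under 25: 101×65/307 = 21.384
  Brand Z, 25-44: 101×86/307 = 28.293
  Brand Z, 45-64: 101×76/307 = 25.003
  Brand Z, 65+: 101×80/307 = 26.319
Contributions (O − E)²/E:
  (35 − 23.925)²/23.925 = 5.1267
  (20 − 31.655)²/31.655 = 4.2912
  (22 − 27.974)²/27.974 = 1.2758
  (36 − 29.446)²/29.446 = 1.4588
  (10 − 19.691)²/19.691 = 4.7695
  (40 − 26.052)²/26.052 = 7.4676
  (30 − 23.023)²/23.023 = 2.1143
  (13 − 24.235)²/24.235 = 5.2084
  (20 − 21.384)²/21.384 = 0.0896
  (26 − 28.293)²/28.293 = 0.1858
  (24 − 25.003)²/25.003 = 0.0402
  (31 − 26.319)²/26.319 = 0.8325
χ² = 5.1267 + 4.2912 + 1.2758 + 1.4588 + 4.7695 + 7.4676 + 2.1143 + 5.2084 + 0.0896 + 0.1858 + 0.0402 + 0.8325 = 32.86

32.86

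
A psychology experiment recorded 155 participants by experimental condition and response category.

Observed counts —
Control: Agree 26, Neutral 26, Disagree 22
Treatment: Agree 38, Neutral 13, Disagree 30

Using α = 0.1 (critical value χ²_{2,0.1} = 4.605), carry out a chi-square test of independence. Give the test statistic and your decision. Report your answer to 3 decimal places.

Row totals: 74, 81. Column totals: 64, 39, 52. Grand total N = 155.
Expected counts (row total × column total / N):
  Control, Agree: 74×64/155 = 30.5548
  Control, Neutral: 74×39/155 = 18.6194
  Control, Disagree: 74×52/155 = 24.8258
  Treatment, Agree: 81×64/155 = 33.4452
  Treatment, Neutral: 81×39/155 = 20.3806
  Treatment, Disagree: 81×52/155 = 27.1742
Contributions (O − E)²/E:
  (26 − 30.5548)²/30.5548 = 0.6790
  (26 − 18.6194)²/18.6194 = 2.9256
  (22 − 24.8258)²/24.8258 = 0.3216
  (38 − 33.4452)²/33.4452 = 0.6203
  (13 − 20.3806)²/20.3806 = 2.6728
  (30 − 27.1742)²/27.1742 = 0.2939
χ² = 0.6790 + 2.9256 + 0.3216 + 0.6203 + 2.6728 + 0.2939 = 7.513
df = (2−1)(3−1) = 2. Since 7.513 > 4.605, reject the null hypothesis of independence at α = 0.1.

7.513; reject H₀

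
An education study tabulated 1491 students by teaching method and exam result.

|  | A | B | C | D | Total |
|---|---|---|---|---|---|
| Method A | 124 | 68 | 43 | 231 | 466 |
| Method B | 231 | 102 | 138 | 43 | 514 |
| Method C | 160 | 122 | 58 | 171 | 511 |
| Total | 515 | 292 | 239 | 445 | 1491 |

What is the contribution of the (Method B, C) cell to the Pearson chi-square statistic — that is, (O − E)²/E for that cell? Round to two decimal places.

37.53

Row total (Method B) = 514; column total (C) = 239; N = 1491.
Expected count E = 514 × 239 / 1491 = 82.392.
Contribution = (O − E)²/E = (138 − 82.392)² / 82.392 = 37.53.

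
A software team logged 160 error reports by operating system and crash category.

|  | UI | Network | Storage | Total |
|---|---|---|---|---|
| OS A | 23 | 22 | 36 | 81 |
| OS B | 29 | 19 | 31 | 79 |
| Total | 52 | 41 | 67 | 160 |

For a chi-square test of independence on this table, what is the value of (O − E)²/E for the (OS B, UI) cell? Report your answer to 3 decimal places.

Row total (OS B) = 79; column total (UI) = 52; N = 160.
Expected count E = 79 × 52 / 160 = 25.6750.
Contribution = (O − E)²/E = (29 − 25.6750)² / 25.6750 = 0.431.

0.431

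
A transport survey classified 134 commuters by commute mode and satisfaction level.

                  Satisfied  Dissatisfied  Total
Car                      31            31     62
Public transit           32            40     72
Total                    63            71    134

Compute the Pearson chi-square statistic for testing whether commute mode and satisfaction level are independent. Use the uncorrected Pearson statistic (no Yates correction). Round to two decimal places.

0.41

Grand total N = 134.
Expected counts (row total × column total / N):
  Car, Satisfied: 62×63/134 = 29.149
  Car, Dissatisfied: 62×71/134 = 32.851
  Public transit, Satisfied: 72×63/134 = 33.851
  Public transit, Dissatisfied: 72×71/134 = 38.149
Contributions (O − E)²/E:
  (31 − 29.149)²/29.149 = 0.1175
  (31 − 32.851)²/32.851 = 0.1043
  (32 − 33.851)²/33.851 = 0.1012
  (40 − 38.149)²/38.149 = 0.0898
χ² = 0.1175 + 0.1043 + 0.1012 + 0.0898 = 0.41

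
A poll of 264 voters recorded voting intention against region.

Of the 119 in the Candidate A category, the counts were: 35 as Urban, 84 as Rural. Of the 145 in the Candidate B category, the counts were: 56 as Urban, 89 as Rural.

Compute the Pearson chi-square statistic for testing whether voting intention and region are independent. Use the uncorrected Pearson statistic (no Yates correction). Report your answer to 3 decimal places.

2.454

Row totals: 119, 145. Column totals: 91, 173. Grand total N = 264.
Expected counts (row total × column total / N):
  Candidate A, Urban: 119×91/264 = 41.0189
  Candidate A, Rural: 119×173/264 = 77.9811
  Candidate B, Urban: 145×91/264 = 49.9811
  Candidate B, Rural: 145×173/264 = 95.0189
Contributions (O − E)²/E:
  (35 − 41.0189)²/41.0189 = 0.8832
  (84 − 77.9811)²/77.9811 = 0.4646
  (56 − 49.9811)²/49.9811 = 0.7248
  (89 − 95.0189)²/95.0189 = 0.3813
χ² = 0.8832 + 0.4646 + 0.7248 + 0.3813 = 2.454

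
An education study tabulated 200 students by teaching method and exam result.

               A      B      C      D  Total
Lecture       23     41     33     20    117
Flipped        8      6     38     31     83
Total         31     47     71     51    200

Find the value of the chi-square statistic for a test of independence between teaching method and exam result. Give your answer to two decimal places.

Grand total N = 200.
Expected counts (row total × column total / N):
  Lecture, A: 117×31/200 = 18.135
  Lecture, B: 117×47/200 = 27.495
  Lecture, C: 117×71/200 = 41.535
  Lecture, D: 117×51/200 = 29.835
  Flipped, A: 83×31/200 = 12.865
  Flipped, B: 83×47/200 = 19.505
  Flipped, C: 83×71/200 = 29.465
  Flipped, D: 83×51/200 = 21.165
Contributions (O − E)²/E:
  (23 − 18.135)²/18.135 = 1.3051
  (41 − 27.495)²/27.495 = 6.6334
  (33 − 41.535)²/41.535 = 1.7539
  (20 − 29.835)²/29.835 = 3.2421
  (8 − 12.865)²/12.865 = 1.8397
  (6 − 19.505)²/19.505 = 9.3507
  (38 − 29.465)²/29.465 = 2.4723
  (31 − 21.165)²/21.165 = 4.5702
χ² = 1.3051 + 6.6334 + 1.7539 + 3.2421 + 1.8397 + 9.3507 + 2.4723 + 4.5702 = 31.17

31.17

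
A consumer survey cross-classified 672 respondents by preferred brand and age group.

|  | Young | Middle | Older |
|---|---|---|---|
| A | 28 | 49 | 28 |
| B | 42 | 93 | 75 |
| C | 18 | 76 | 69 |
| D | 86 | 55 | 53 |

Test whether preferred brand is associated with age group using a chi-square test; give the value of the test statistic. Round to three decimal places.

Row totals: 105, 210, 163, 194. Column totals: 174, 273, 225. Grand total N = 672.
Expected counts (row total × column total / N):
  A, Young: 105×174/672 = 27.1875
  A, Middle: 105×273/672 = 42.6562
  A, Older: 105×225/672 = 35.1562
  B, Young: 210×174/672 = 54.3750
  B, Middle: 210×273/672 = 85.3125
  B, Older: 210×225/672 = 70.3125
  C, Young: 163×174/672 = 42.2054
  C, Middle: 163×273/672 = 66.2188
  C, Older: 163×225/672 = 54.5759
  D, Young: 194×174/672 = 50.2321
  D, Middle: 194×273/672 = 78.8125
  D, Older: 194×225/672 = 64.9554
Contributions (O − E)²/E:
  (28 − 27.1875)²/27.1875 = 0.0243
  (49 − 42.6562)²/42.6562 = 0.9434
  (28 − 35.1562)²/35.1562 = 1.4567
  (42 − 54.3750)²/54.3750 = 2.8164
  (93 − 85.3125)²/85.3125 = 0.6927
  (75 − 70.3125)²/70.3125 = 0.3125
  (18 − 42.2054)²/42.2054 = 13.8821
  (76 − 66.2188)²/66.2188 = 1.4448
  (69 − 54.5759)²/54.5759 = 3.8122
  (86 − 50.2321)²/50.2321 = 25.4686
  (55 − 78.8125)²/78.8125 = 7.1947
  (53 − 64.9554)²/64.9554 = 2.2005
χ² = 0.0243 + 0.9434 + 1.4567 + 2.8164 + 0.6927 + 0.3125 + 13.8821 + 1.4448 + 3.8122 + 25.4686 + 7.1947 + 2.2005 = 60.249

60.249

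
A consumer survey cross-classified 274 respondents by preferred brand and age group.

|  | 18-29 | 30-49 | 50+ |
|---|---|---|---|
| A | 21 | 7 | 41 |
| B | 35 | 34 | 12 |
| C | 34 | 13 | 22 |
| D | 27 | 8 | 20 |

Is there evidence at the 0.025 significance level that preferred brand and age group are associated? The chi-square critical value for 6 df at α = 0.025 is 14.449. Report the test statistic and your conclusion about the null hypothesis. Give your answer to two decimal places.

Row totals: 69, 81, 69, 55. Column totals: 117, 62, 95. Grand total N = 274.
Expected counts (row total × column total / N):
  A, 18-29: 69×117/274 = 29.464
  A, 30-49: 69×62/274 = 15.613
  A, 50+: 69×95/274 = 23.923
  B, 18-29: 81×117/274 = 34.588
  B, 30-49: 81×62/274 = 18.328
  B, 50+: 81×95/274 = 28.084
  C, 18-29: 69×117/274 = 29.464
  C, 30-49: 69×62/274 = 15.613
  C, 50+: 69×95/274 = 23.923
  D, 18-29: 55×117/274 = 23.485
  D, 30-49: 55×62/274 = 12.445
  D, 50+: 55×95/274 = 19.069
Contributions (O − E)²/E:
  (21 − 29.464)²/29.464 = 2.4314
  (7 − 15.613)²/15.613 = 4.7514
  (41 − 23.923)²/23.923 = 12.1901
  (35 − 34.588)²/34.588 = 0.0049
  (34 − 18.328)²/18.328 = 13.4009
  (12 − 28.084)²/28.084 = 9.2115
  (34 − 29.464)²/29.464 = 0.6983
  (13 − 15.613)²/15.613 = 0.4373
  (22 − 23.923)²/23.923 = 0.1546
  (27 − 23.485)²/23.485 = 0.5261
  (8 − 12.445)²/12.445 = 1.5876
  (20 − 19.069)²/19.069 = 0.0455
χ² = 2.4314 + 4.7514 + 12.1901 + 0.0049 + 13.4009 + 9.2115 + 0.6983 + 0.4373 + 0.1546 + 0.5261 + 1.5876 + 0.0455 = 45.44
df = (4−1)(3−1) = 6. Since 45.44 > 14.449, reject the null hypothesis of independence at α = 0.025.

45.44; reject H₀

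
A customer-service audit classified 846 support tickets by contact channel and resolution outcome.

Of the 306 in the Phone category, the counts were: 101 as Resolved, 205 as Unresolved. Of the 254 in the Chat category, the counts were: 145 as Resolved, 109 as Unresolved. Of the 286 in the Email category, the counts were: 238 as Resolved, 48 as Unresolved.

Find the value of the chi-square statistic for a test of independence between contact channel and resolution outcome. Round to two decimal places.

Row totals: 306, 254, 286. Column totals: 484, 362. Grand total N = 846.
Expected counts (row total × column total / N):
  Phone, Resolved: 306×484/846 = 175.0638
  Phone, Unresolved: 306×362/846 = 130.9362
  Chat, Resolved: 254×484/846 = 145.3144
  Chat, Unresolved: 254×362/846 = 108.6856
  Email, Resolved: 286×484/846 = 163.6217
  Email, Unresolved: 286×362/846 = 122.3783
Contributions (O − E)²/E:
  (101 − 175.0638)²/175.0638 = 31.3340
  (205 − 130.9362)²/130.9362 = 41.8940
  (145 − 145.3144)²/145.3144 = 0.0007
  (109 − 108.6856)²/108.6856 = 0.0009
  (238 − 163.6217)²/163.6217 = 33.8105
  (48 − 122.3783)²/122.3783 = 45.2052
χ² = 31.3340 + 41.8940 + 0.0007 + 0.0009 + 33.8105 + 45.2052 = 152.25

152.25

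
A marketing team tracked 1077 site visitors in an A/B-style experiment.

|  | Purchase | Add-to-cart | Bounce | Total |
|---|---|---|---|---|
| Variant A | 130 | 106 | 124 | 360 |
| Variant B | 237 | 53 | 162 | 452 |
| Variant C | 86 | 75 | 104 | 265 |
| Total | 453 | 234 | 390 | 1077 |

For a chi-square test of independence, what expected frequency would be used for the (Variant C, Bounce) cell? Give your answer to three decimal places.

Row total (Variant C) = 265; column total (Bounce) = 390; grand total N = 1077.
Expected count = (row total × column total) / N = 265 × 390 / 1077 = 95.961.

95.961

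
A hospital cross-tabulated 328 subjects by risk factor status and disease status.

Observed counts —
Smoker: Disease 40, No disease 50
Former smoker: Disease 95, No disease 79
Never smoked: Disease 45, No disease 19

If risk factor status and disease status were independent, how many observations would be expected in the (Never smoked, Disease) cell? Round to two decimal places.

35.12

Row total (Never smoked) = 64; column total (Disease) = 180; grand total N = 328.
Expected count = (row total × column total) / N = 64 × 180 / 328 = 35.12.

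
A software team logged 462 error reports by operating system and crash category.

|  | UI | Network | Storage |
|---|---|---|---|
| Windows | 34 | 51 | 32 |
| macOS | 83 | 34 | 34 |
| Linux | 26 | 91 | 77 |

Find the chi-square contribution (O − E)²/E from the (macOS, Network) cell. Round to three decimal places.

Row total (macOS) = 151; column total (Network) = 176; N = 462.
Expected count E = 151 × 176 / 462 = 57.5238.
Contribution = (O − E)²/E = (34 − 57.5238)² / 57.5238 = 9.620.

9.620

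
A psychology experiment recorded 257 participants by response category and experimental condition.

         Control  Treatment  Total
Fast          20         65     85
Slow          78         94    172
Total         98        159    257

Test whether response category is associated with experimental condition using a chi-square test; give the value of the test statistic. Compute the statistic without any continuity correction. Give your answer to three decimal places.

Grand total N = 257.
Expected counts (row total × column total / N):
  Fast, Control: 85×98/257 = 32.4125
  Fast, Treatment: 85×159/257 = 52.5875
  Slow, Control: 172×98/257 = 65.5875
  Slow, Treatment: 172×159/257 = 106.4125
Contributions (O − E)²/E:
  (20 − 32.4125)²/32.4125 = 4.7534
  (65 − 52.5875)²/52.5875 = 2.9298
  (78 − 65.5875)²/65.5875 = 2.3491
  (94 − 106.4125)²/106.4125 = 1.4479
χ² = 4.7534 + 2.9298 + 2.3491 + 1.4479 = 11.480

11.480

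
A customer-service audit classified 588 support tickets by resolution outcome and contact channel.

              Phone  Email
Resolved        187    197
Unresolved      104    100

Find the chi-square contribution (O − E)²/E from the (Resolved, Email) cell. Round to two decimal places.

Row total (Resolved) = 384; column total (Email) = 297; N = 588.
Expected count E = 384 × 297 / 588 = 193.959.
Contribution = (O − E)²/E = (197 − 193.959)² / 193.959 = 0.05.

0.05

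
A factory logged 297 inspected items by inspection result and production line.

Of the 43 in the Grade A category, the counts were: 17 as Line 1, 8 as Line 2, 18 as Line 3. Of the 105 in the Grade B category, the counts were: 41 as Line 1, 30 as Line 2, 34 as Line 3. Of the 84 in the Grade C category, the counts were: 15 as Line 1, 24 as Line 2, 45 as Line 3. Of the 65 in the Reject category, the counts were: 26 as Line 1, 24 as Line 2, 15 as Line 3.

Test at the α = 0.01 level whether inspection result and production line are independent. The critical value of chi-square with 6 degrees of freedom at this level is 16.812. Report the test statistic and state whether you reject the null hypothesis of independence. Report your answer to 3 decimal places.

21.735; reject H₀

Row totals: 43, 105, 84, 65. Column totals: 99, 86, 112. Grand total N = 297.
Expected counts (row total × column total / N):
  Grade A, Line 1: 43×99/297 = 14.3333
  Grade A, Line 2: 43×86/297 = 12.4512
  Grade A, Line 3: 43×112/297 = 16.2155
  Grade B, Line 1: 105×99/297 = 35.0000
  Grade B, Line 2: 105×86/297 = 30.4040
  Grade B, Line 3: 105×112/297 = 39.5960
  Grade C, Line 1: 84×99/297 = 28.0000
  Grade C, Line 2: 84×86/297 = 24.3232
  Grade C, Line 3: 84×112/297 = 31.6768
  Reject, Line 1: 65×99/297 = 21.6667
  Reject, Line 2: 65×86/297 = 18.8215
  Reject, Line 3: 65×112/297 = 24.5118
Contributions (O − E)²/E:
  (17 − 14.3333)²/14.3333 = 0.4961
  (8 − 12.4512)²/12.4512 = 1.5913
  (18 − 16.2155)²/16.2155 = 0.1964
  (41 − 35.0000)²/35.0000 = 1.0286
  (30 − 30.4040)²/30.4040 = 0.0054
  (34 − 39.5960)²/39.5960 = 0.7909
  (15 − 28.0000)²/28.0000 = 6.0357
  (24 − 24.3232)²/24.3232 = 0.0043
  (45 − 31.6768)²/31.6768 = 5.6037
  (26 − 21.6667)²/21.6667 = 0.8667
  (24 − 18.8215)²/18.8215 = 1.4248
  (15 − 24.5118)²/24.5118 = 3.6911
χ² = 0.4961 + 1.5913 + 0.1964 + 1.0286 + 0.0054 + 0.7909 + 6.0357 + 0.0043 + 5.6037 + 0.8667 + 1.4248 + 3.6911 = 21.735
df = (4−1)(3−1) = 6. Since 21.735 > 16.812, reject the null hypothesis of independence at α = 0.01.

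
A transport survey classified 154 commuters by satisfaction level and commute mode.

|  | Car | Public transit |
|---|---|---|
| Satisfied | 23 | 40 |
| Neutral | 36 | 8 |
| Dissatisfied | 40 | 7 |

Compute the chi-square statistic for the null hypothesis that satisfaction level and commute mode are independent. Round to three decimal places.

Row totals: 63, 44, 47. Column totals: 99, 55. Grand total N = 154.
Expected counts (row total × column total / N):
  Satisfied, Car: 63×99/154 = 40.5000
  Satisfied, Public transit: 63×55/154 = 22.5000
  Neutral, Car: 44×99/154 = 28.2857
  Neutral, Public transit: 44×55/154 = 15.7143
  Dissatisfied, Car: 47×99/154 = 30.2143
  Dissatisfied, Public transit: 47×55/154 = 16.7857
Contributions (O − E)²/E:
  (23 − 40.5000)²/40.5000 = 7.5617
  (40 − 22.5000)²/22.5000 = 13.6111
  (36 − 28.2857)²/28.2857 = 2.1039
  (8 − 15.7143)²/15.7143 = 3.7870
  (40 − 30.2143)²/30.2143 = 3.1694
  (7 − 16.7857)²/16.7857 = 5.7049
χ² = 7.5617 + 13.6111 + 2.1039 + 3.7870 + 3.1694 + 5.7049 = 35.938

35.938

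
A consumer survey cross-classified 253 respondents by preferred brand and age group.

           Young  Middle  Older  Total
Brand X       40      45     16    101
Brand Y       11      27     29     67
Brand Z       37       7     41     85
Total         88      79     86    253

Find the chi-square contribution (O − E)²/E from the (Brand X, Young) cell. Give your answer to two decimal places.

Row total (Brand X) = 101; column total (Young) = 88; N = 253.
Expected count E = 101 × 88 / 253 = 35.1304.
Contribution = (O − E)²/E = (40 − 35.1304)² / 35.1304 = 0.67.

0.67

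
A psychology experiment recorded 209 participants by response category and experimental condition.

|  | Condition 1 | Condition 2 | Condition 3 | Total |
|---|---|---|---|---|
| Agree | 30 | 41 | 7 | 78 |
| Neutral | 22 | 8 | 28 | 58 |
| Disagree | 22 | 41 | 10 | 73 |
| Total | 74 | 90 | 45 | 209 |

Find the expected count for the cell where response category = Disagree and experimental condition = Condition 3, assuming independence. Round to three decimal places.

Row total (Disagree) = 73; column total (Condition 3) = 45; grand total N = 209.
Expected count = (row total × column total) / N = 73 × 45 / 209 = 15.718.

15.718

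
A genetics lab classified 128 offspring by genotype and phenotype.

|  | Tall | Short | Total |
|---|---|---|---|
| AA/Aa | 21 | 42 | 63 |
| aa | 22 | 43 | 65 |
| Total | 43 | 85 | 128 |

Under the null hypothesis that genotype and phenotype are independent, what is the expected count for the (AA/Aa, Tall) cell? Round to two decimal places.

21.16

Row total (AA/Aa) = 63; column total (Tall) = 43; grand total N = 128.
Expected count = (row total × column total) / N = 63 × 43 / 128 = 21.16.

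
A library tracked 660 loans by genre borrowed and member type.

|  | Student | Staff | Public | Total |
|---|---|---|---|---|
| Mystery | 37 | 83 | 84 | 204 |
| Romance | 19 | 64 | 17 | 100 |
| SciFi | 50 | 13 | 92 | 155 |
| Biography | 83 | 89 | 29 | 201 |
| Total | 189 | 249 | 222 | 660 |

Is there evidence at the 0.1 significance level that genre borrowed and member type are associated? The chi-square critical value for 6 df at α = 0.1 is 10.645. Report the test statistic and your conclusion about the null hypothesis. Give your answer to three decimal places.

Grand total N = 660.
Expected counts (row total × column total / N):
  Mystery, Student: 204×189/660 = 58.4182
  Mystery, Staff: 204×249/660 = 76.9636
  Mystery, Public: 204×222/660 = 68.6182
  Romance, Student: 100×189/660 = 28.6364
  Romance, Staff: 100×249/660 = 37.7273
  Romance, Public: 100×222/660 = 33.6364
  SciFi, Student: 155×189/660 = 44.3864
  SciFi, Staff: 155×249/660 = 58.4773
  SciFi, Public: 155×222/660 = 52.1364
  Biography, Student: 201×189/660 = 57.5591
  Biography, Staff: 201×249/660 = 75.8318
  Biography, Public: 201×222/660 = 67.6091
Contributions (O − E)²/E:
  (37 − 58.4182)²/58.4182 = 7.8527
  (83 − 76.9636)²/76.9636 = 0.4734
  (84 − 68.6182)²/68.6182 = 3.4481
  (19 − 28.6364)²/28.6364 = 3.2427
  (64 − 37.7273)²/37.7273 = 18.2959
  (17 − 33.6364)²/33.6364 = 8.2283
  (50 − 44.3864)²/44.3864 = 0.7100
  (13 − 58.4773)²/58.4773 = 35.3673
  (92 − 52.1364)²/52.1364 = 30.4798
  (83 − 57.5591)²/57.5591 = 11.2448
  (89 − 75.8318)²/75.8318 = 2.2867
  (29 − 67.6091)²/67.6091 = 22.0483
χ² = 7.8527 + 0.4734 + 3.4481 + 3.2427 + 18.2959 + 8.2283 + 0.7100 + 35.3673 + 30.4798 + 11.2448 + 2.2867 + 22.0483 = 143.678
df = (4−1)(3−1) = 6. Since 143.678 > 10.645, reject the null hypothesis of independence at α = 0.1.

143.678; reject H₀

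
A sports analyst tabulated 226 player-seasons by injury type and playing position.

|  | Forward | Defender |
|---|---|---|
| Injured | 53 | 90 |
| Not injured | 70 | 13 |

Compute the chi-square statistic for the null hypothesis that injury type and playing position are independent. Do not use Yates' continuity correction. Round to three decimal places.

Row totals: 143, 83. Column totals: 123, 103. Grand total N = 226.
Expected counts (row total × column total / N):
  Injured, Forward: 143×123/226 = 77.8274
  Injured, Defender: 143×103/226 = 65.1726
  Not injured, Forward: 83×123/226 = 45.1726
  Not injured, Defender: 83×103/226 = 37.8274
Contributions (O − E)²/E:
  (53 − 77.8274)²/77.8274 = 7.9201
  (90 − 65.1726)²/65.1726 = 9.4580
  (70 − 45.1726)²/45.1726 = 13.6454
  (13 − 37.8274)²/37.8274 = 16.2951
χ² = 7.9201 + 9.4580 + 13.6454 + 16.2951 = 47.319

47.319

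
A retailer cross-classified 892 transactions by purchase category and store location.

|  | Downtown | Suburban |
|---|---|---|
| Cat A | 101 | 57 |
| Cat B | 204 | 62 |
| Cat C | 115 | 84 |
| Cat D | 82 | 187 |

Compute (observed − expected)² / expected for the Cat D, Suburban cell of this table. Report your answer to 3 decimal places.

Row total (Cat D) = 269; column total (Suburban) = 390; N = 892.
Expected count E = 269 × 390 / 892 = 117.6121.
Contribution = (O − E)²/E = (187 − 117.6121)² / 117.6121 = 40.937.

40.937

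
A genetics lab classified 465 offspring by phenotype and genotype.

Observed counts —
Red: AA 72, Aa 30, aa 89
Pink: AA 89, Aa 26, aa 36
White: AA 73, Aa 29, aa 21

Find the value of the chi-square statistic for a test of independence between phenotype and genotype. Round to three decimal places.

37.782

Row totals: 191, 151, 123. Column totals: 234, 85, 146. Grand total N = 465.
Expected counts (row total × column total / N):
  Red, AA: 191×234/465 = 96.11613
  Red, Aa: 191×85/465 = 34.91398
  Red, aa: 191×146/465 = 59.96989
  Pink, AA: 151×234/465 = 75.98710
  Pink, Aa: 151×85/465 = 27.60215
  Pink, aa: 151×146/465 = 47.41075
  White, AA: 123×234/465 = 61.89677
  White, Aa: 123×85/465 = 22.48387
  White, aa: 123×146/465 = 38.61935
Contributions (O − E)²/E:
  (72 − 96.11613)²/96.11613 = 6.0509
  (30 − 34.91398)²/34.91398 = 0.6916
  (89 − 59.96989)²/59.96989 = 14.0528
  (89 − 75.98710)²/75.98710 = 2.2285
  (26 − 27.60215)²/27.60215 = 0.0930
  (36 − 47.41075)²/47.41075 = 2.7463
  (73 − 61.89677)²/61.89677 = 1.9917
  (29 − 22.48387)²/22.48387 = 1.8885
  (21 − 38.61935)²/38.61935 = 8.0385
χ² = 6.0509 + 0.6916 + 14.0528 + 2.2285 + 0.0930 + 2.7463 + 1.9917 + 1.8885 + 8.0385 = 37.782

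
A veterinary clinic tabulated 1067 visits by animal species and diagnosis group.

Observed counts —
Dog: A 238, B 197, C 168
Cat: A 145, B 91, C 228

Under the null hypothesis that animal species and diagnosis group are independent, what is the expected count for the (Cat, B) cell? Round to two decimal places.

125.24

Row total (Cat) = 464; column total (B) = 288; grand total N = 1067.
Expected count = (row total × column total) / N = 464 × 288 / 1067 = 125.24.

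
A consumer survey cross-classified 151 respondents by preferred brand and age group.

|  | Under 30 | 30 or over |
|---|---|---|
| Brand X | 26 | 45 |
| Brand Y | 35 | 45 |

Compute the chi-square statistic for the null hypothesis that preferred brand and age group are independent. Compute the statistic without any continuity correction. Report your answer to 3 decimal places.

Row totals: 71, 80. Column totals: 61, 90. Grand total N = 151.
Expected counts (row total × column total / N):
  Brand X, Under 30: 71×61/151 = 28.6821
  Brand X, 30 or over: 71×90/151 = 42.3179
  Brand Y, Under 30: 80×61/151 = 32.3179
  Brand Y, 30 or over: 80×90/151 = 47.6821
Contributions (O − E)²/E:
  (26 − 28.6821)²/28.6821 = 0.2508
  (45 − 42.3179)²/42.3179 = 0.1700
  (35 − 32.3179)²/32.3179 = 0.2226
  (45 − 47.6821)²/47.6821 = 0.1509
χ² = 0.2508 + 0.1700 + 0.2226 + 0.1509 = 0.794

0.794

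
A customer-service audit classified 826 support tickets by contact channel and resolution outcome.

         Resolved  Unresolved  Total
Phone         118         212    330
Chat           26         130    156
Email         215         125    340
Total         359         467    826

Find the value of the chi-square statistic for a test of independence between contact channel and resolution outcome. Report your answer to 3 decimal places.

107.652

Grand total N = 826.
Expected counts (row total × column total / N):
  Phone, Resolved: 330×359/826 = 143.4262
  Phone, Unresolved: 330×467/826 = 186.5738
  Chat, Resolved: 156×359/826 = 67.8015
  Chat, Unresolved: 156×467/826 = 88.1985
  Email, Resolved: 340×359/826 = 147.7724
  Email, Unresolved: 340×467/826 = 192.2276
Contributions (O − E)²/E:
  (118 − 143.4262)²/143.4262 = 4.5075
  (212 − 186.5738)²/186.5738 = 3.4651
  (26 − 67.8015)²/67.8015 = 25.7718
  (130 − 88.1985)²/88.1985 = 19.8117
  (215 − 147.7724)²/147.7724 = 30.5845
  (125 − 192.2276)²/192.2276 = 23.5115
χ² = 4.5075 + 3.4651 + 25.7718 + 19.8117 + 30.5845 + 23.5115 = 107.652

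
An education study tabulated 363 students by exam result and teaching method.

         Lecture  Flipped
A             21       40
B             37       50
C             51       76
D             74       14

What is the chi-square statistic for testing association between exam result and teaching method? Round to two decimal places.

53.67

Row totals: 61, 87, 127, 88. Column totals: 183, 180. Grand total N = 363.
Expected counts (row total × column total / N):
  A, Lecture: 61×183/363 = 30.752
  A, Flipped: 61×180/363 = 30.248
  B, Lecture: 87×183/363 = 43.860
  B, Flipped: 87×180/363 = 43.140
  C, Lecture: 127×183/363 = 64.025
  C, Flipped: 127×180/363 = 62.975
  D, Lecture: 88×183/363 = 44.364
  D, Flipped: 88×180/363 = 43.636
Contributions (O − E)²/E:
  (21 − 30.752)²/30.752 = 3.0925
  (40 − 30.248)²/30.248 = 3.1441
  (37 − 43.860)²/43.860 = 1.0730
  (50 − 43.140)²/43.140 = 1.0909
  (51 − 64.025)²/64.025 = 2.6498
  (76 − 62.975)²/62.975 = 2.6939
  (74 − 44.364)²/44.364 = 19.7974
  (14 − 43.636)²/43.636 = 20.1277
χ² = 3.0925 + 3.1441 + 1.0730 + 1.0909 + 2.6498 + 2.6939 + 19.7974 + 20.1277 = 53.67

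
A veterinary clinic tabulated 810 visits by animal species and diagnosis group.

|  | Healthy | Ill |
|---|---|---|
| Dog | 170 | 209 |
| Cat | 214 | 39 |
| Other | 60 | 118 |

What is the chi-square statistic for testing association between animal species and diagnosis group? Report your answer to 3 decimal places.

137.726

Row totals: 379, 253, 178. Column totals: 444, 366. Grand total N = 810.
Expected counts (row total × column total / N):
  Dog, Healthy: 379×444/810 = 207.74815
  Dog, Ill: 379×366/810 = 171.25185
  Cat, Healthy: 253×444/810 = 138.68148
  Cat, Ill: 253×366/810 = 114.31852
  Other, Healthy: 178×444/810 = 97.57037
  Other, Ill: 178×366/810 = 80.42963
Contributions (O − E)²/E:
  (170 − 207.74815)²/207.74815 = 6.8589
  (209 − 171.25185)²/171.25185 = 8.3206
  (214 − 138.68148)²/138.68148 = 40.9058
  (39 − 114.31852)²/114.31852 = 49.6235
  (60 − 97.57037)²/97.57037 = 14.4668
  (118 − 80.42963)²/80.42963 = 17.5499
χ² = 6.8589 + 8.3206 + 40.9058 + 49.6235 + 14.4668 + 17.5499 = 137.726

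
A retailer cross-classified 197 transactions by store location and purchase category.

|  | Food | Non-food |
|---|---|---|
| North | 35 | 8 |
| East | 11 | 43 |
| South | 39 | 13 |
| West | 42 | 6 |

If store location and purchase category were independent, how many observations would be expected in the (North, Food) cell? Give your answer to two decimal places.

27.72

Row total (North) = 43; column total (Food) = 127; grand total N = 197.
Expected count = (row total × column total) / N = 43 × 127 / 197 = 27.72.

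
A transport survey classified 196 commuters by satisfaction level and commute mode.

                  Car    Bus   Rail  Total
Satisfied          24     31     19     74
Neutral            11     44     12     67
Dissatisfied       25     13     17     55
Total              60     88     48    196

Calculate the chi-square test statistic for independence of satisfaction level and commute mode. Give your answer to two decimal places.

Grand total N = 196.
Expected counts (row total × column total / N):
  Satisfied, Car: 74×60/196 = 22.653
  Satisfied, Bus: 74×88/196 = 33.224
  Satisfied, Rail: 74×48/196 = 18.122
  Neutral, Car: 67×60/196 = 20.510
  Neutral, Bus: 67×88/196 = 30.082
  Neutral, Rail: 67×48/196 = 16.408
  Dissatisfied, Car: 55×60/196 = 16.837
  Dissatisfied, Bus: 55×88/196 = 24.694
  Dissatisfied, Rail: 55×48/196 = 13.469
Contributions (O − E)²/E:
  (24 − 22.653)²/22.653 = 0.0801
  (31 − 33.224)²/33.224 = 0.1489
  (19 − 18.122)²/18.122 = 0.0425
  (11 − 20.510)²/20.510 = 4.4096
  (44 − 30.082)²/30.082 = 6.4394
  (12 − 16.408)²/16.408 = 1.1842
  (25 − 16.837)²/16.837 = 3.9576
  (13 − 24.694)²/24.694 = 5.5378
  (17 − 13.469)²/13.469 = 0.9257
χ² = 0.0801 + 0.1489 + 0.0425 + 4.4096 + 6.4394 + 1.1842 + 3.9576 + 5.5378 + 0.9257 = 22.73

22.73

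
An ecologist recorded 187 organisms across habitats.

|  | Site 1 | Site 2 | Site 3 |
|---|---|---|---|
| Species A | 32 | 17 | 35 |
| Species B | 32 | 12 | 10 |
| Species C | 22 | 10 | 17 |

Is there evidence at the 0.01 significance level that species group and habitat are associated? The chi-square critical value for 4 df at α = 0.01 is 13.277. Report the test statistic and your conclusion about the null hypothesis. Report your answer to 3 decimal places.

Row totals: 84, 54, 49. Column totals: 86, 39, 62. Grand total N = 187.
Expected counts (row total × column total / N):
  Species A, Site 1: 84×86/187 = 38.6310
  Species A, Site 2: 84×39/187 = 17.5187
  Species A, Site 3: 84×62/187 = 27.8503
  Species B, Site 1: 54×86/187 = 24.8342
  Species B, Site 2: 54×39/187 = 11.2620
  Species B, Site 3: 54×62/187 = 17.9037
  Species C, Site 1: 49×86/187 = 22.5348
  Species C, Site 2: 49×39/187 = 10.2193
  Species C, Site 3: 49×62/187 = 16.2460
Contributions (O − E)²/E:
  (32 − 38.6310)²/38.6310 = 1.1382
  (17 − 17.5187)²/17.5187 = 0.0154
  (35 − 27.8503)²/27.8503 = 1.8355
  (32 − 24.8342)²/24.8342 = 2.0677
  (12 − 11.2620)²/11.2620 = 0.0484
  (10 − 17.9037)²/17.9037 = 3.4891
  (22 − 22.5348)²/22.5348 = 0.0127
  (10 − 10.2193)²/10.2193 = 0.0047
  (17 − 16.2460)²/16.2460 = 0.0350
χ² = 1.1382 + 0.0154 + 1.8355 + 2.0677 + 0.0484 + 3.4891 + 0.0127 + 0.0047 + 0.0350 = 8.647
df = (3−1)(3−1) = 4. Since 8.647 < 13.277, fail to reject the null hypothesis of independence at α = 0.01.

8.647; fail to reject H₀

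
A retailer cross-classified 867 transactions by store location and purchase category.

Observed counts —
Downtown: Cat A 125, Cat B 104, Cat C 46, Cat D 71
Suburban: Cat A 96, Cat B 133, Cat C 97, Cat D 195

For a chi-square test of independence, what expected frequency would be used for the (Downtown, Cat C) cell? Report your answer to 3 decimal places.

Row total (Downtown) = 346; column total (Cat C) = 143; grand total N = 867.
Expected count = (row total × column total) / N = 346 × 143 / 867 = 57.068.

57.068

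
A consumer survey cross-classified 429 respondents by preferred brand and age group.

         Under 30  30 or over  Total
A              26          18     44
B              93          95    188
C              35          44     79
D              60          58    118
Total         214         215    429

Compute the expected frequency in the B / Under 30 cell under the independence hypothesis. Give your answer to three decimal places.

Row total (B) = 188; column total (Under 30) = 214; grand total N = 429.
Expected count = (row total × column total) / N = 188 × 214 / 429 = 93.781.

93.781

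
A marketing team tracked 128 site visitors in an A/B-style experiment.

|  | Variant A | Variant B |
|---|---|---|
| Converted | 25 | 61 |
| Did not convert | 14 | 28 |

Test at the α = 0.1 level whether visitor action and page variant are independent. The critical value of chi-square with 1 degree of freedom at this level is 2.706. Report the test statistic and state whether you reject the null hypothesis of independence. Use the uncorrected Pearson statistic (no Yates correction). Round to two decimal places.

Row totals: 86, 42. Column totals: 39, 89. Grand total N = 128.
Expected counts (row total × column total / N):
  Converted, Variant A: 86×39/128 = 26.203
  Converted, Variant B: 86×89/128 = 59.797
  Did not convert, Variant A: 42×39/128 = 12.797
  Did not convert, Variant B: 42×89/128 = 29.203
Contributions (O − E)²/E:
  (25 − 26.203)²/26.203 = 0.0552
  (61 − 59.797)²/59.797 = 0.0242
  (14 − 12.797)²/12.797 = 0.1131
  (28 − 29.203)²/29.203 = 0.0496
χ² = 0.0552 + 0.0242 + 0.1131 + 0.0496 = 0.24
df = (2−1)(2−1) = 1. Since 0.24 < 2.706, fail to reject the null hypothesis of independence at α = 0.1.

0.24; fail to reject H₀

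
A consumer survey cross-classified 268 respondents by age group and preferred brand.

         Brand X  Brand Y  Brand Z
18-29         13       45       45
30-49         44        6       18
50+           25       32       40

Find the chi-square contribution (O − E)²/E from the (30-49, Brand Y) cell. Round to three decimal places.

Row total (30-49) = 68; column total (Brand Y) = 83; N = 268.
Expected count E = 68 × 83 / 268 = 21.0597.
Contribution = (O − E)²/E = (6 − 21.0597)² / 21.0597 = 10.769.

10.769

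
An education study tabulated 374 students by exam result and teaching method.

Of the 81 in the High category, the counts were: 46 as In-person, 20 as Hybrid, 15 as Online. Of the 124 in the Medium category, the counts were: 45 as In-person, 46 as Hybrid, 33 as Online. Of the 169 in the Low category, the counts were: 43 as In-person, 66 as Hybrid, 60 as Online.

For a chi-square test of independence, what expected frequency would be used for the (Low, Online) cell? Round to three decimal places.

Row total (Low) = 169; column total (Online) = 108; grand total N = 374.
Expected count = (row total × column total) / N = 169 × 108 / 374 = 48.802.

48.802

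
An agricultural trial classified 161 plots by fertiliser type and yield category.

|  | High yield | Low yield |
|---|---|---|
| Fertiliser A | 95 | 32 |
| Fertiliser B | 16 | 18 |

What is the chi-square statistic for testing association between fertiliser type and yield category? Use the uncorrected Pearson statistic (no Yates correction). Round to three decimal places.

Row totals: 127, 34. Column totals: 111, 50. Grand total N = 161.
Expected counts (row total × column total / N):
  Fertiliser A, High yield: 127×111/161 = 87.5590
  Fertiliser A, Low yield: 127×50/161 = 39.4410
  Fertiliser B, High yield: 34×111/161 = 23.4410
  Fertiliser B, Low yield: 34×50/161 = 10.5590
Contributions (O − E)²/E:
  (95 − 87.5590)²/87.5590 = 0.6324
  (32 − 39.4410)²/39.4410 = 1.4038
  (16 − 23.4410)²/23.4410 = 2.3620
  (18 − 10.5590)²/10.5590 = 5.2437
χ² = 0.6324 + 1.4038 + 2.3620 + 5.2437 = 9.642

9.642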